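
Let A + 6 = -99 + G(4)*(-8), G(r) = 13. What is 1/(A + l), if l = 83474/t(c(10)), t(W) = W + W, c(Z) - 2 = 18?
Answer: 20/37557 ≈ 0.00053252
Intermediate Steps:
c(Z) = 20 (c(Z) = 2 + 18 = 20)
t(W) = 2*W
l = 41737/20 (l = 83474/((2*20)) = 83474/40 = 83474*(1/40) = 41737/20 ≈ 2086.9)
A = -209 (A = -6 + (-99 + 13*(-8)) = -6 + (-99 - 104) = -6 - 203 = -209)
1/(A + l) = 1/(-209 + 41737/20) = 1/(37557/20) = 20/37557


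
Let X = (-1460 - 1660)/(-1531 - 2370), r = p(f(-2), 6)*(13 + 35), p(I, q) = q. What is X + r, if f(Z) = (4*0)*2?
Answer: 1126608/3901 ≈ 288.80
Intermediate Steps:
f(Z) = 0 (f(Z) = 0*2 = 0)
r = 288 (r = 6*(13 + 35) = 6*48 = 288)
X = 3120/3901 (X = -3120/(-3901) = -3120*(-1/3901) = 3120/3901 ≈ 0.79980)
X + r = 3120/3901 + 288 = 1126608/3901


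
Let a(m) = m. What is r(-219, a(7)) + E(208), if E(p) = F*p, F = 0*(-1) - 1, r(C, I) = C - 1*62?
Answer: -489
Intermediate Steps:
r(C, I) = -62 + C (r(C, I) = C - 62 = -62 + C)
F = -1 (F = 0 - 1 = -1)
E(p) = -p
r(-219, a(7)) + E(208) = (-62 - 219) - 1*208 = -281 - 208 = -489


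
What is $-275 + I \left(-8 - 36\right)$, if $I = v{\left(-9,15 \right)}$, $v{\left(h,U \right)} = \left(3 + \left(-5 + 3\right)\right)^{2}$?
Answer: $-319$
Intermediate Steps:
$v{\left(h,U \right)} = 1$ ($v{\left(h,U \right)} = \left(3 - 2\right)^{2} = 1^{2} = 1$)
$I = 1$
$-275 + I \left(-8 - 36\right) = -275 + 1 \left(-8 - 36\right) = -275 + 1 \left(-44\right) = -275 - 44 = -319$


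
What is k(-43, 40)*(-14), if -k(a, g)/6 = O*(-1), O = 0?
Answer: 0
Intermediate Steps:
k(a, g) = 0 (k(a, g) = -0*(-1) = -6*0 = 0)
k(-43, 40)*(-14) = 0*(-14) = 0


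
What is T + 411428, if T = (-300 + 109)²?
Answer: 447909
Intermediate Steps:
T = 36481 (T = (-191)² = 36481)
T + 411428 = 36481 + 411428 = 447909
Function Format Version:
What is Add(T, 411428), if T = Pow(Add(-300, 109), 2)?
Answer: 447909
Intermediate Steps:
T = 36481 (T = Pow(-191, 2) = 36481)
Add(T, 411428) = Add(36481, 411428) = 447909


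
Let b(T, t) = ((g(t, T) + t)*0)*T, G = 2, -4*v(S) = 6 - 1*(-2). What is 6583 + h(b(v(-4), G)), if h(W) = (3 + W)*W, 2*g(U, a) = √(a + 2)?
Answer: 6583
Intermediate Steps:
v(S) = -2 (v(S) = -(6 - 1*(-2))/4 = -(6 + 2)/4 = -¼*8 = -2)
g(U, a) = √(2 + a)/2 (g(U, a) = √(a + 2)/2 = √(2 + a)/2)
b(T, t) = 0 (b(T, t) = ((√(2 + T)/2 + t)*0)*T = ((t + √(2 + T)/2)*0)*T = 0*T = 0)
h(W) = W*(3 + W)
6583 + h(b(v(-4), G)) = 6583 + 0*(3 + 0) = 6583 + 0*3 = 6583 + 0 = 6583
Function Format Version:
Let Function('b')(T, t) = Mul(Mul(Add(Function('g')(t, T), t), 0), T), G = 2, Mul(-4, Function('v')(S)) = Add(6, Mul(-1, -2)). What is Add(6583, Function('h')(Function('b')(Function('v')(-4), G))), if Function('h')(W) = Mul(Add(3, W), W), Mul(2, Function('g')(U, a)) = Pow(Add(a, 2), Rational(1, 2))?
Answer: 6583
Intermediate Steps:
Function('v')(S) = -2 (Function('v')(S) = Mul(Rational(-1, 4), Add(6, Mul(-1, -2))) = Mul(Rational(-1, 4), Add(6, 2)) = Mul(Rational(-1, 4), 8) = -2)
Function('g')(U, a) = Mul(Rational(1, 2), Pow(Add(2, a), Rational(1, 2))) (Function('g')(U, a) = Mul(Rational(1, 2), Pow(Add(a, 2), Rational(1, 2))) = Mul(Rational(1, 2), Pow(Add(2, a), Rational(1, 2))))
Function('b')(T, t) = 0 (Function('b')(T, t) = Mul(Mul(Add(Mul(Rational(1, 2), Pow(Add(2, T), Rational(1, 2))), t), 0), T) = Mul(Mul(Add(t, Mul(Rational(1, 2), Pow(Add(2, T), Rational(1, 2)))), 0), T) = Mul(0, T) = 0)
Function('h')(W) = Mul(W, Add(3, W))
Add(6583, Function('h')(Function('b')(Function('v')(-4), G))) = Add(6583, Mul(0, Add(3, 0))) = Add(6583, Mul(0, 3)) = Add(6583, 0) = 6583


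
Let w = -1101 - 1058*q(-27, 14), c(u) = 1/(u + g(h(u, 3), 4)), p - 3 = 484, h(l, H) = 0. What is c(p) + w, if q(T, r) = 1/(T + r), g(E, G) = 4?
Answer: -6508192/6383 ≈ -1019.6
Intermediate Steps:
p = 487 (p = 3 + 484 = 487)
c(u) = 1/(4 + u) (c(u) = 1/(u + 4) = 1/(4 + u))
w = -13255/13 (w = -1101 - 1058/(-27 + 14) = -1101 - 1058/(-13) = -1101 - 1058*(-1/13) = -1101 + 1058/13 = -13255/13 ≈ -1019.6)
c(p) + w = 1/(4 + 487) - 13255/13 = 1/491 - 13255/13 = -6508192/6383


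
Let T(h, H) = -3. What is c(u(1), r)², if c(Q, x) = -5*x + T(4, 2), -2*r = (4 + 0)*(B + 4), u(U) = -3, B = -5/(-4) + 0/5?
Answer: 9801/4 ≈ 2450.3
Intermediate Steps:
B = 5/4 (B = -5*(-¼) + 0*(⅕) = 5/4 + 0 = 5/4 ≈ 1.2500)
r = -21/2 (r = -(4 + 0)*(5/4 + 4)/2 = -2*21/4 = -½*21 = -21/2 ≈ -10.500)
c(Q, x) = -3 - 5*x (c(Q, x) = -5*x - 3 = -3 - 5*x)
c(u(1), r)² = (-3 - 5*(-21/2))² = (-3 + 105/2)² = (99/2)² = 9801/4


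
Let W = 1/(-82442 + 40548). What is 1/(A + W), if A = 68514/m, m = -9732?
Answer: -16988017/119597302 ≈ -0.14204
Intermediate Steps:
W = -1/41894 (W = 1/(-41894) = -1/41894 ≈ -2.3870e-5)
A = -11419/1622 (A = 68514/(-9732) = 68514*(-1/9732) = -11419/1622 ≈ -7.0401)
1/(A + W) = 1/(-11419/1622 - 1/41894) = 1/(-119597302/16988017) = -16988017/119597302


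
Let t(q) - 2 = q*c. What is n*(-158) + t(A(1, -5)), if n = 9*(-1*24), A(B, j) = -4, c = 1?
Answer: 34126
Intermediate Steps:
t(q) = 2 + q (t(q) = 2 + q*1 = 2 + q)
n = -216 (n = 9*(-24) = -216)
n*(-158) + t(A(1, -5)) = -216*(-158) + (2 - 4) = 34128 - 2 = 34126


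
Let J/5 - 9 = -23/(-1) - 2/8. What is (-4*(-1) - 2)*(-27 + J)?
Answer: 527/2 ≈ 263.50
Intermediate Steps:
J = 635/4 (J = 45 + 5*(-23/(-1) - 2/8) = 45 + 5*(-23*(-1) - 2*⅛) = 45 + 5*(23 - ¼) = 45 + 5*(91/4) = 45 + 455/4 = 635/4 ≈ 158.75)
(-4*(-1) - 2)*(-27 + J) = (-4*(-1) - 2)*(-27 + 635/4) = (4 - 2)*(527/4) = 2*(527/4) = 527/2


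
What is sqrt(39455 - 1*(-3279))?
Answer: sqrt(42734) ≈ 206.72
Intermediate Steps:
sqrt(39455 - 1*(-3279)) = sqrt(39455 + 3279) = sqrt(42734)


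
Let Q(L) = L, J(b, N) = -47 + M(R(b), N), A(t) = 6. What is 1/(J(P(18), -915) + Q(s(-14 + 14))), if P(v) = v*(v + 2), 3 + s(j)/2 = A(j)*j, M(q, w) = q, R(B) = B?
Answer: 1/307 ≈ 0.0032573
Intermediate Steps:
s(j) = -6 + 12*j (s(j) = -6 + 2*(6*j) = -6 + 12*j)
P(v) = v*(2 + v)
J(b, N) = -47 + b
1/(J(P(18), -915) + Q(s(-14 + 14))) = 1/((-47 + 18*(2 + 18)) + (-6 + 12*(-14 + 14))) = 1/((-47 + 18*20) + (-6 + 12*0)) = 1/((-47 + 360) + (-6 + 0)) = 1/(313 - 6) = 1/307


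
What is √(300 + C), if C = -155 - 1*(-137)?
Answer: √282 ≈ 16.793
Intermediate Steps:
C = -18 (C = -155 + 137 = -18)
√(300 + C) = √(300 - 18) = √282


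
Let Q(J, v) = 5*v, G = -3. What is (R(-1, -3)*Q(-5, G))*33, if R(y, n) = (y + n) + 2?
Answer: 990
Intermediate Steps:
R(y, n) = 2 + n + y (R(y, n) = (n + y) + 2 = 2 + n + y)
(R(-1, -3)*Q(-5, G))*33 = ((2 - 3 - 1)*(5*(-3)))*33 = -2*(-15)*33 = 30*33 = 990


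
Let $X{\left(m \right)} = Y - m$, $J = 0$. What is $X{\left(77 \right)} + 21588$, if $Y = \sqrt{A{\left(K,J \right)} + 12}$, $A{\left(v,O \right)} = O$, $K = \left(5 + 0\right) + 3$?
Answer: $21511 + 2 \sqrt{3} \approx 21514.0$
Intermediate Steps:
$K = 8$ ($K = 5 + 3 = 8$)
$Y = 2 \sqrt{3}$ ($Y = \sqrt{0 + 12} = \sqrt{12} = 2 \sqrt{3} \approx 3.4641$)
$X{\left(m \right)} = - m + 2 \sqrt{3}$ ($X{\left(m \right)} = 2 \sqrt{3} - m = - m + 2 \sqrt{3}$)
$X{\left(77 \right)} + 21588 = \left(\left(-1\right) 77 + 2 \sqrt{3}\right) + 21588 = \left(-77 + 2 \sqrt{3}\right) + 21588 = 21511 + 2 \sqrt{3}$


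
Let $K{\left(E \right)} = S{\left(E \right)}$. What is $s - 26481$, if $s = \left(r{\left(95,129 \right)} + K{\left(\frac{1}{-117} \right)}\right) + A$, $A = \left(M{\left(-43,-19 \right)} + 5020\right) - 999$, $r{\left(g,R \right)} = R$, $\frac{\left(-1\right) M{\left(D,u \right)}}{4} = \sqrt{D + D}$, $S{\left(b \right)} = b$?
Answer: $- \frac{2612728}{117} - 4 i \sqrt{86} \approx -22331.0 - 37.094 i$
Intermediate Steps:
$M{\left(D,u \right)} = - 4 \sqrt{2} \sqrt{D}$ ($M{\left(D,u \right)} = - 4 \sqrt{D + D} = - 4 \sqrt{2 D} = - 4 \sqrt{2} \sqrt{D}$)
$K{\left(E \right)} = E$
$A = 4021 - 4 i \sqrt{86}$ ($A = \left(- 4 \sqrt{2} \sqrt{-43} + 5020\right) - 999 = \left(- 4 \sqrt{2} i \sqrt{43} + 5020\right) - 999 = \left(- 4 i \sqrt{86} + 5020\right) - 999 = \left(5020 - 4 i \sqrt{86}\right) - 999 = 4021 - 4 i \sqrt{86} \approx 4021.0 - 37.094 i$)
$s = \frac{485549}{117} - 4 i \sqrt{86}$ ($s = \left(129 + \frac{1}{-117}\right) + \left(4021 - 4 i \sqrt{86}\right) = \left(129 - \frac{1}{117}\right) + \left(4021 - 4 i \sqrt{86}\right) = \frac{15092}{117} + \left(4021 - 4 i \sqrt{86}\right) = \frac{485549}{117} - 4 i \sqrt{86} \approx 4150.0 - 37.094 i$)
$s - 26481 = \left(\frac{485549}{117} - 4 i \sqrt{86}\right) - 26481 = - \frac{2612728}{117} - 4 i \sqrt{86}$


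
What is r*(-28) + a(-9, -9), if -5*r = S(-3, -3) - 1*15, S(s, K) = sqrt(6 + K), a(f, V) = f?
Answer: -93 + 28*sqrt(3)/5 ≈ -83.301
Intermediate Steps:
r = 3 - sqrt(3)/5 (r = -(sqrt(6 - 3) - 1*15)/5 = -(sqrt(3) - 15)/5 = -(-15 + sqrt(3))/5 = 3 - sqrt(3)/5 ≈ 2.6536)
r*(-28) + a(-9, -9) = (3 - sqrt(3)/5)*(-28) - 9 = (-84 + 28*sqrt(3)/5) - 9 = -93 + 28*sqrt(3)/5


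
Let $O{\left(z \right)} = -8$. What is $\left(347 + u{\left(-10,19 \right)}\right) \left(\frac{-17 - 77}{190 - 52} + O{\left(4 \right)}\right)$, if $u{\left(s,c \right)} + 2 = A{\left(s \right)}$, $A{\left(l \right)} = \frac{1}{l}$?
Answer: $- \frac{2065951}{690} \approx -2994.1$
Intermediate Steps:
$u{\left(s,c \right)} = -2 + \frac{1}{s}$
$\left(347 + u{\left(-10,19 \right)}\right) \left(\frac{-17 - 77}{190 - 52} + O{\left(4 \right)}\right) = \left(347 - \left(2 - \frac{1}{-10}\right)\right) \left(\frac{-17 - 77}{190 - 52} - 8\right) = \left(347 - \frac{21}{10}\right) \left(- \frac{94}{138} - 8\right) = \left(347 - \frac{21}{10}\right) \left(\left(-94\right) \frac{1}{138} - 8\right) = \frac{3449 \left(- \frac{47}{69} - 8\right)}{10} = \frac{3449}{10} \left(- \frac{599}{69}\right) = - \frac{2065951}{690}$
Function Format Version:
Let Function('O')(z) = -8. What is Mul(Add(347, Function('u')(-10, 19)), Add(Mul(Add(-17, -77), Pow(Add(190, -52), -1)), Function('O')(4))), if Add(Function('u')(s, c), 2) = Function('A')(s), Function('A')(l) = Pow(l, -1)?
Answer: Rational(-2065951, 690) ≈ -2994.1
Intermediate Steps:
Function('u')(s, c) = Add(-2, Pow(s, -1))
Mul(Add(347, Function('u')(-10, 19)), Add(Mul(Add(-17, -77), Pow(Add(190, -52), -1)), Function('O')(4))) = Mul(Add(347, Add(-2, Pow(-10, -1))), Add(Mul(Add(-17, -77), Pow(Add(190, -52), -1)), -8)) = Mul(Add(347, Add(-2, Rational(-1, 10))), Add(Mul(-94, Pow(138, -1)), -8)) = Mul(Add(347, Rational(-21, 10)), Add(Mul(-94, Rational(1, 138)), -8)) = Mul(Rational(3449, 10), Add(Rational(-47, 69), -8)) = Mul(Rational(3449, 10), Rational(-599, 69)) = Rational(-2065951, 690)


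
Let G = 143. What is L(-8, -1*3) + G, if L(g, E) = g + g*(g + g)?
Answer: 263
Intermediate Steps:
L(g, E) = g + 2*g² (L(g, E) = g + g*(2*g) = g + 2*g²)
L(-8, -1*3) + G = -8*(1 + 2*(-8)) + 143 = -8*(1 - 16) + 143 = -8*(-15) + 143 = 120 + 143 = 263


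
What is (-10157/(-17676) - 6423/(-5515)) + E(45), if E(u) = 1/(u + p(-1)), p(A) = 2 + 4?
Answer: 2914824031/1657213380 ≈ 1.7589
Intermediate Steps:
p(A) = 6
E(u) = 1/(6 + u) (E(u) = 1/(u + 6) = 1/(6 + u))
(-10157/(-17676) - 6423/(-5515)) + E(45) = (-10157/(-17676) - 6423/(-5515)) + 1/(6 + 45) = (-10157*(-1/17676) - 6423*(-1/5515)) + 1/51 = (10157/17676 + 6423/5515) + 1/51 = 169548803/97483140 + 1/51 = 2914824031/1657213380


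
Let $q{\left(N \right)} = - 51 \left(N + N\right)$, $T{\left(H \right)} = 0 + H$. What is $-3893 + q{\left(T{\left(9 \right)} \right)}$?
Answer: $-4811$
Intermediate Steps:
$T{\left(H \right)} = H$
$q{\left(N \right)} = - 102 N$ ($q{\left(N \right)} = - 51 \cdot 2 N = - 102 N$)
$-3893 + q{\left(T{\left(9 \right)} \right)} = -3893 - 918 = -4811$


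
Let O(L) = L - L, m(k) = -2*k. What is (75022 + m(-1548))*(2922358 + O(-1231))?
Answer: 228288762244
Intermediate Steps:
O(L) = 0
(75022 + m(-1548))*(2922358 + O(-1231)) = (75022 - 2*(-1548))*(2922358 + 0) = (75022 + 3096)*2922358 = 78118*2922358 = 228288762244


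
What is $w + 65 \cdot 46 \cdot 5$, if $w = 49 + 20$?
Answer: $15019$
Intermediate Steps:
$w = 69$
$w + 65 \cdot 46 \cdot 5 = 69 + 65 \cdot 46 \cdot 5 = 69 + 65 \cdot 230 = 69 + 14950 = 15019$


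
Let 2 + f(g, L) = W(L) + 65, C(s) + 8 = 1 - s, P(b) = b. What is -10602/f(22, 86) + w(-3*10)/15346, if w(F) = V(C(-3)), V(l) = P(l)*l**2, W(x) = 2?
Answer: -81351226/498745 ≈ -163.11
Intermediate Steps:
C(s) = -7 - s (C(s) = -8 + (1 - s) = -7 - s)
V(l) = l**3 (V(l) = l*l**2 = l**3)
w(F) = -64 (w(F) = (-7 - 1*(-3))**3 = (-7 + 3)**3 = (-4)**3 = -64)
f(g, L) = 65 (f(g, L) = -2 + (2 + 65) = -2 + 67 = 65)
-10602/f(22, 86) + w(-3*10)/15346 = -10602/65 - 64/15346 = -10602*1/65 - 64*1/15346 = -10602/65 - 32/7673 = -81351226/498745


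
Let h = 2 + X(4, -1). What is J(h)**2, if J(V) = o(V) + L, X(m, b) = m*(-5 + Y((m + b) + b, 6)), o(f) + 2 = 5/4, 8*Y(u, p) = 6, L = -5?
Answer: 529/16 ≈ 33.063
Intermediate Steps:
Y(u, p) = 3/4 (Y(u, p) = (1/8)*6 = 3/4)
o(f) = -3/4 (o(f) = -2 + 5/4 = -3/4)
X(m, b) = -17*m/4 (X(m, b) = m*(-5 + 3/4) = m*(-17/4) = -17*m/4)
h = -15 (h = 2 - 17/4*4 = 2 - 17 = -15)
J(V) = -23/4 (J(V) = -3/4 - 5 = -23/4)
J(h)**2 = (-23/4)**2 = 529/16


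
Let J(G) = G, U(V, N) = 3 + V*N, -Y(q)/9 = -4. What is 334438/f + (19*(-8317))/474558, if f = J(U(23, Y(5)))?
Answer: 52859637097/131452566 ≈ 402.12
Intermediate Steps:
Y(q) = 36 (Y(q) = -9*(-4) = 36)
U(V, N) = 3 + N*V
f = 831 (f = 3 + 36*23 = 3 + 828 = 831)
334438/f + (19*(-8317))/474558 = 334438/831 + (19*(-8317))/474558 = 334438*(1/831) - 158023*1/474558 = 334438/831 - 158023/474558 = 52859637097/131452566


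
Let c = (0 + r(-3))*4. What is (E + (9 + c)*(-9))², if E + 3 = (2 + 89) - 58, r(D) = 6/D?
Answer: 441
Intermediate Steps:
c = -8 (c = (0 + 6/(-3))*4 = (0 + 6*(-⅓))*4 = (0 - 2)*4 = -2*4 = -8)
E = 30 (E = -3 + ((2 + 89) - 58) = -3 + (91 - 58) = -3 + 33 = 30)
(E + (9 + c)*(-9))² = (30 + (9 - 8)*(-9))² = (30 + 1*(-9))² = (30 - 9)² = 21² = 441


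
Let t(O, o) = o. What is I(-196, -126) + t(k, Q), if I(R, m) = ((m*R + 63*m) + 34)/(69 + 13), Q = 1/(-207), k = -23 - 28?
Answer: 1737931/8487 ≈ 204.78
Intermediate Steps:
k = -51
Q = -1/207 ≈ -0.0048309
I(R, m) = 17/41 + 63*m/82 + R*m/82 (I(R, m) = ((R*m + 63*m) + 34)/82 = ((63*m + R*m) + 34)*(1/82) = (34 + 63*m + R*m)*(1/82) = 17/41 + 63*m/82 + R*m/82)
I(-196, -126) + t(k, Q) = (17/41 + (63/82)*(-126) + (1/82)*(-196)*(-126)) - 1/207 = (17/41 - 3969/41 + 12348/41) - 1/207 = 8396/41 - 1/207 = 1737931/8487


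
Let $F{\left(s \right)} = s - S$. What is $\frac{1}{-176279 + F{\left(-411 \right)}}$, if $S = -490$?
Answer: $- \frac{1}{176200} \approx -5.6754 \cdot 10^{-6}$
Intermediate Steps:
$F{\left(s \right)} = 490 + s$ ($F{\left(s \right)} = s - -490 = s + 490 = 490 + s$)
$\frac{1}{-176279 + F{\left(-411 \right)}} = \frac{1}{-176279 + \left(490 - 411\right)} = \frac{1}{-176279 + 79} = \frac{1}{-176200} = - \frac{1}{176200}$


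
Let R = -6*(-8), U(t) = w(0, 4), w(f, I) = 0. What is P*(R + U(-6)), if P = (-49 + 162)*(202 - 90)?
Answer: 607488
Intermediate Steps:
U(t) = 0
R = 48
P = 12656 (P = 113*112 = 12656)
P*(R + U(-6)) = 12656*(48 + 0) = 12656*48 = 607488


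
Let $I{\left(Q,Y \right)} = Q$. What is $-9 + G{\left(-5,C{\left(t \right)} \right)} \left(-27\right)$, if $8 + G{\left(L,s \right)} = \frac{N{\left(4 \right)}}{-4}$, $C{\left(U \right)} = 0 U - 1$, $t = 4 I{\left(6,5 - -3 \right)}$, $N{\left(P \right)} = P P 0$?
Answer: $207$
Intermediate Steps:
$N{\left(P \right)} = 0$ ($N{\left(P \right)} = P^{2} \cdot 0 = 0$)
$t = 24$ ($t = 4 \cdot 6 = 24$)
$C{\left(U \right)} = -1$ ($C{\left(U \right)} = 0 - 1 = -1$)
$G{\left(L,s \right)} = -8$ ($G{\left(L,s \right)} = -8 + \frac{0}{-4} = -8 + 0 \left(- \frac{1}{4}\right) = -8 + 0 = -8$)
$-9 + G{\left(-5,C{\left(t \right)} \right)} \left(-27\right) = -9 - -216 = -9 + 216 = 207$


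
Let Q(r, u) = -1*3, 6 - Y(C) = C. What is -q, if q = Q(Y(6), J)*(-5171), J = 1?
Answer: -15513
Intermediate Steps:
Y(C) = 6 - C
Q(r, u) = -3
q = 15513 (q = -3*(-5171) = 15513)
-q = -1*15513 = -15513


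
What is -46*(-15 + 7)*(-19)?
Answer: -6992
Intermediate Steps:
-46*(-15 + 7)*(-19) = -46*(-8)*(-19) = 368*(-19) = -6992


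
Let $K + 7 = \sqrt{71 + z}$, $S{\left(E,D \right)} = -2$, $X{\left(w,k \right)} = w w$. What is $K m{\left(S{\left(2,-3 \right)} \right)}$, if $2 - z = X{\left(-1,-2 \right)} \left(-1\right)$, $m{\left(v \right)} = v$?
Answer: $14 - 2 \sqrt{74} \approx -3.2047$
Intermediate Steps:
$X{\left(w,k \right)} = w^{2}$
$z = 3$ ($z = 2 - \left(-1\right)^{2} \left(-1\right) = 2 - 1 \left(-1\right) = 2 - -1 = 2 + 1 = 3$)
$K = -7 + \sqrt{74}$ ($K = -7 + \sqrt{71 + 3} = -7 + \sqrt{74} \approx 1.6023$)
$K m{\left(S{\left(2,-3 \right)} \right)} = \left(-7 + \sqrt{74}\right) \left(-2\right) = 14 - 2 \sqrt{74}$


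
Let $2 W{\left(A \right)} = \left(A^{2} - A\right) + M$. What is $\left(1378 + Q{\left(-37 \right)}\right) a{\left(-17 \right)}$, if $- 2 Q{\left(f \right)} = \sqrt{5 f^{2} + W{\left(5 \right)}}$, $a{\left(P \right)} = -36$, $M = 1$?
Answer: $-49608 + 9 \sqrt{27422} \approx -48118.0$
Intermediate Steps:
$W{\left(A \right)} = \frac{1}{2} + \frac{A^{2}}{2} - \frac{A}{2}$ ($W{\left(A \right)} = \frac{\left(A^{2} - A\right) + 1}{2} = \frac{1 + A^{2} - A}{2} = \frac{1}{2} + \frac{A^{2}}{2} - \frac{A}{2}$)
$Q{\left(f \right)} = - \frac{\sqrt{\frac{21}{2} + 5 f^{2}}}{2}$ ($Q{\left(f \right)} = - \frac{\sqrt{5 f^{2} + \left(\frac{1}{2} + \frac{5^{2}}{2} - \frac{5}{2}\right)}}{2} = - \frac{\sqrt{5 f^{2} + \left(\frac{1}{2} + \frac{1}{2} \cdot 25 - \frac{5}{2}\right)}}{2} = - \frac{\sqrt{5 f^{2} + \left(\frac{1}{2} + \frac{25}{2} - \frac{5}{2}\right)}}{2} = - \frac{\sqrt{5 f^{2} + \frac{21}{2}}}{2} = - \frac{\sqrt{\frac{21}{2} + 5 f^{2}}}{2}$)
$\left(1378 + Q{\left(-37 \right)}\right) a{\left(-17 \right)} = \left(1378 - \frac{\sqrt{42 + 20 \left(-37\right)^{2}}}{4}\right) \left(-36\right) = \left(1378 - \frac{\sqrt{42 + 20 \cdot 1369}}{4}\right) \left(-36\right) = \left(1378 - \frac{\sqrt{42 + 27380}}{4}\right) \left(-36\right) = \left(1378 - \frac{\sqrt{27422}}{4}\right) \left(-36\right) = -49608 + 9 \sqrt{27422}$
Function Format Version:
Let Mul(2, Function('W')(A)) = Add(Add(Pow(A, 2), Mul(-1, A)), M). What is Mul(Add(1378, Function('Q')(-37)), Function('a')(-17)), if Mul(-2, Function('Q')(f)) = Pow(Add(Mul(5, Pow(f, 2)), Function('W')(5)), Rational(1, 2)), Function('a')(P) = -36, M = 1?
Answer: Add(-49608, Mul(9, Pow(27422, Rational(1, 2)))) ≈ -48118.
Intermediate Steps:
Function('W')(A) = Add(Rational(1, 2), Mul(Rational(1, 2), Pow(A, 2)), Mul(Rational(-1, 2), A)) (Function('W')(A) = Mul(Rational(1, 2), Add(Add(Pow(A, 2), Mul(-1, A)), 1)) = Mul(Rational(1, 2), Add(1, Pow(A, 2), Mul(-1, A))) = Add(Rational(1, 2), Mul(Rational(1, 2), Pow(A, 2)), Mul(Rational(-1, 2), A)))
Function('Q')(f) = Mul(Rational(-1, 2), Pow(Add(Rational(21, 2), Mul(5, Pow(f, 2))), Rational(1, 2))) (Function('Q')(f) = Mul(Rational(-1, 2), Pow(Add(Mul(5, Pow(f, 2)), Add(Rational(1, 2), Mul(Rational(1, 2), Pow(5, 2)), Mul(Rational(-1, 2), 5))), Rational(1, 2))) = Mul(Rational(-1, 2), Pow(Add(Mul(5, Pow(f, 2)), Add(Rational(1, 2), Mul(Rational(1, 2), 25), Rational(-5, 2))), Rational(1, 2))) = Mul(Rational(-1, 2), Pow(Add(Mul(5, Pow(f, 2)), Add(Rational(1, 2), Rational(25, 2), Rational(-5, 2))), Rational(1, 2))) = Mul(Rational(-1, 2), Pow(Add(Mul(5, Pow(f, 2)), Rational(21, 2)), Rational(1, 2))) = Mul(Rational(-1, 2), Pow(Add(Rational(21, 2), Mul(5, Pow(f, 2))), Rational(1, 2))))
Mul(Add(1378, Function('Q')(-37)), Function('a')(-17)) = Mul(Add(1378, Mul(Rational(-1, 4), Pow(Add(42, Mul(20, Pow(-37, 2))), Rational(1, 2)))), -36) = Mul(Add(1378, Mul(Rational(-1, 4), Pow(Add(42, Mul(20, 1369)), Rational(1, 2)))), -36) = Mul(Add(1378, Mul(Rational(-1, 4), Pow(Add(42, 27380), Rational(1, 2)))), -36) = Mul(Add(1378, Mul(Rational(-1, 4), Pow(27422, Rational(1, 2)))), -36) = Add(-49608, Mul(9, Pow(27422, Rational(1, 2))))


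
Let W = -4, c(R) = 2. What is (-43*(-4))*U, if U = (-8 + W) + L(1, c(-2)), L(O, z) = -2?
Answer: -2408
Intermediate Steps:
U = -14 (U = (-8 - 4) - 2 = -12 - 2 = -14)
(-43*(-4))*U = -43*(-4)*(-14) = 172*(-14) = -2408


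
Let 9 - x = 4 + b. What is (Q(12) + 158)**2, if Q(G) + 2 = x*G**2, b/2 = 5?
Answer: 318096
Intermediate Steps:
b = 10 (b = 2*5 = 10)
x = -5 (x = 9 - (4 + 10) = 9 - 1*14 = 9 - 14 = -5)
Q(G) = -2 - 5*G**2
(Q(12) + 158)**2 = ((-2 - 5*12**2) + 158)**2 = ((-2 - 5*144) + 158)**2 = ((-2 - 720) + 158)**2 = (-722 + 158)**2 = (-564)**2 = 318096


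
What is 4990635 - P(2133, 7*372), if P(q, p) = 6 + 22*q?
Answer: 4943703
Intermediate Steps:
4990635 - P(2133, 7*372) = 4990635 - (6 + 22*2133) = 4990635 - (6 + 46926) = 4990635 - 1*46932 = 4990635 - 46932 = 4943703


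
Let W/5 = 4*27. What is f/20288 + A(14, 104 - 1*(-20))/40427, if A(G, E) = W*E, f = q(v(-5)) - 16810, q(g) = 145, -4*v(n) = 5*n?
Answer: 684768525/820182976 ≈ 0.83490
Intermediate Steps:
v(n) = -5*n/4
W = 540 (W = 5*(4*27) = 5*108 = 540)
f = -16665 (f = 145 - 16810 = -16665)
A(G, E) = 540*E
f/20288 + A(14, 104 - 1*(-20))/40427 = -16665/20288 + (540*(104 - 1*(-20)))/40427 = -16665*1/20288 + (540*(104 + 20))*(1/40427) = -16665/20288 + (540*124)*(1/40427) = -16665/20288 + 66960*(1/40427) = -16665/20288 + 66960/40427 = 684768525/820182976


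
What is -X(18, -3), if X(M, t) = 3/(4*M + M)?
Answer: -1/30 ≈ -0.033333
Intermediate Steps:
X(M, t) = 3/(5*M) (X(M, t) = 3/((5*M)) = 3*(1/(5*M)) = 3/(5*M))
-X(18, -3) = -3/(5*18) = -1*1/30 = -1/30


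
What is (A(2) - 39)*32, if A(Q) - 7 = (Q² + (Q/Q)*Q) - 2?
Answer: -896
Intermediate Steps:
A(Q) = 5 + Q + Q² (A(Q) = 7 + ((Q² + (Q/Q)*Q) - 2) = 7 + ((Q² + 1*Q) - 2) = 7 + ((Q² + Q) - 2) = 7 + ((Q + Q²) - 2) = 7 + (-2 + Q + Q²) = 5 + Q + Q²)
(A(2) - 39)*32 = ((5 + 2 + 2²) - 39)*32 = ((5 + 2 + 4) - 39)*32 = (11 - 39)*32 = -28*32 = -896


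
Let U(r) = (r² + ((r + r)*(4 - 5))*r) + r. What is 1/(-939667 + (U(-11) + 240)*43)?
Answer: -1/935023 ≈ -1.0695e-6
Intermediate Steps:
U(r) = r - r² (U(r) = (r² + ((2*r)*(-1))*r) + r = (r² + (-2*r)*r) + r = (r² - 2*r²) + r = -r² + r = r - r²)
1/(-939667 + (U(-11) + 240)*43) = 1/(-939667 + (-11*(1 - 1*(-11)) + 240)*43) = 1/(-939667 + (-11*(1 + 11) + 240)*43) = 1/(-939667 + (-11*12 + 240)*43) = 1/(-939667 + (-132 + 240)*43) = 1/(-939667 + 108*43) = 1/(-939667 + 4644) = 1/(-935023) = -1/935023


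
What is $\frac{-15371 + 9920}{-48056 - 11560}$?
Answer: $\frac{79}{864} \approx 0.091435$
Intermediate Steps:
$\frac{-15371 + 9920}{-48056 - 11560} = - \frac{5451}{-59616} = \left(-5451\right) \left(- \frac{1}{59616}\right) = \frac{79}{864}$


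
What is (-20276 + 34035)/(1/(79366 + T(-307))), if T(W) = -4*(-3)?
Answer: 1092161902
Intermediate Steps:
T(W) = 12
(-20276 + 34035)/(1/(79366 + T(-307))) = (-20276 + 34035)/(1/(79366 + 12)) = 13759/(1/79378) = 13759*79378 = 1092161902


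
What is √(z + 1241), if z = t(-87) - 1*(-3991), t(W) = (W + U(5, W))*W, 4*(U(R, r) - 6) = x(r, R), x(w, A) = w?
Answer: √56685/2 ≈ 119.04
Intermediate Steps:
U(R, r) = 6 + r/4
t(W) = W*(6 + 5*W/4) (t(W) = (W + (6 + W/4))*W = (6 + 5*W/4)*W = W*(6 + 5*W/4))
z = 51721/4 (z = (¼)*(-87)*(24 + 5*(-87)) - 1*(-3991) = (¼)*(-87)*(24 - 435) + 3991 = (¼)*(-87)*(-411) + 3991 = 35757/4 + 3991 = 51721/4 ≈ 12930.)
√(z + 1241) = √(51721/4 + 1241) = √(56685/4) = √56685/2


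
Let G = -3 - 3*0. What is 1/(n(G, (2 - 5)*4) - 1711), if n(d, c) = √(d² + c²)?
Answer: -1711/2927368 - 3*√17/2927368 ≈ -0.00058871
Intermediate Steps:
G = -3 (G = -3 + 0 = -3)
n(d, c) = √(c² + d²)
1/(n(G, (2 - 5)*4) - 1711) = 1/(√(((2 - 5)*4)² + (-3)²) - 1711) = 1/(√((-3*4)² + 9) - 1711) = 1/(√((-12)² + 9) - 1711) = 1/(√(144 + 9) - 1711) = 1/(√153 - 1711) = 1/(3*√17 - 1711) = 1/(-1711 + 3*√17)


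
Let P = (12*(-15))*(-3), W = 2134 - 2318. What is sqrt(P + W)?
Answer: 2*sqrt(89) ≈ 18.868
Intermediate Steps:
W = -184
P = 540 (P = -180*(-3) = 540)
sqrt(P + W) = sqrt(540 - 184) = sqrt(356) = 2*sqrt(89)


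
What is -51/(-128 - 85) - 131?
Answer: -9284/71 ≈ -130.76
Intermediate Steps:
-51/(-128 - 85) - 131 = -51/(-213) - 131 = -1/213*(-51) - 131 = 17/71 - 131 = -9284/71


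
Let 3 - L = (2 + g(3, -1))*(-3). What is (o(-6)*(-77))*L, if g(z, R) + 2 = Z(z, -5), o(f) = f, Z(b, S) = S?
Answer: -5544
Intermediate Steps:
g(z, R) = -7 (g(z, R) = -2 - 5 = -7)
L = -12 (L = 3 - (2 - 7)*(-3) = 3 - (-5)*(-3) = 3 - 1*15 = 3 - 15 = -12)
(o(-6)*(-77))*L = -6*(-77)*(-12) = 462*(-12) = -5544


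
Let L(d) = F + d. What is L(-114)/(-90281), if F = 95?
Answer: 19/90281 ≈ 0.00021045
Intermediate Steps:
L(d) = 95 + d
L(-114)/(-90281) = (95 - 114)/(-90281) = -19*(-1/90281) = 19/90281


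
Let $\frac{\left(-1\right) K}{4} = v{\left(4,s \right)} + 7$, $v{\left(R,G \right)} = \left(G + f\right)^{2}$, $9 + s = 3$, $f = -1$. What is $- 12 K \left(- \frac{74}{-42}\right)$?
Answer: $4736$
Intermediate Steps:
$s = -6$ ($s = -9 + 3 = -6$)
$v{\left(R,G \right)} = \left(-1 + G\right)^{2}$ ($v{\left(R,G \right)} = \left(G - 1\right)^{2} = \left(-1 + G\right)^{2}$)
$K = -224$ ($K = - 4 \left(\left(-1 - 6\right)^{2} + 7\right) = - 4 \left(\left(-7\right)^{2} + 7\right) = - 4 \left(49 + 7\right) = \left(-4\right) 56 = -224$)
$- 12 K \left(- \frac{74}{-42}\right) = \left(-12\right) \left(-224\right) \left(- \frac{74}{-42}\right) = 2688 \left(\left(-74\right) \left(- \frac{1}{42}\right)\right) = 2688 \cdot \frac{37}{21} = 4736$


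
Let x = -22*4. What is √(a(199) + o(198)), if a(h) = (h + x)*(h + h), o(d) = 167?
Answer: 7*√905 ≈ 210.58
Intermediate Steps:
x = -88
a(h) = 2*h*(-88 + h) (a(h) = (h - 88)*(h + h) = (-88 + h)*(2*h) = 2*h*(-88 + h))
√(a(199) + o(198)) = √(2*199*(-88 + 199) + 167) = √(2*199*111 + 167) = √(44178 + 167) = √44345 = 7*√905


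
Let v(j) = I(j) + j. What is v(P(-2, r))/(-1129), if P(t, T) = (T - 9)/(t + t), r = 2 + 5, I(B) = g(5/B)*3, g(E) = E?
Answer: -61/2258 ≈ -0.027015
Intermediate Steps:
I(B) = 15/B (I(B) = (5/B)*3 = 15/B)
r = 7
P(t, T) = (-9 + T)/(2*t) (P(t, T) = (-9 + T)/((2*t)) = (-9 + T)*(1/(2*t)) = (-9 + T)/(2*t))
v(j) = j + 15/j (v(j) = 15/j + j = j + 15/j)
v(P(-2, r))/(-1129) = ((1/2)*(-9 + 7)/(-2) + 15/(((1/2)*(-9 + 7)/(-2))))/(-1129) = ((1/2)*(-1/2)*(-2) + 15/(((1/2)*(-1/2)*(-2))))*(-1/1129) = (1/2 + 15/(1/2))*(-1/1129) = (1/2 + 15*2)*(-1/1129) = (1/2 + 30)*(-1/1129) = (61/2)*(-1/1129) = -61/2258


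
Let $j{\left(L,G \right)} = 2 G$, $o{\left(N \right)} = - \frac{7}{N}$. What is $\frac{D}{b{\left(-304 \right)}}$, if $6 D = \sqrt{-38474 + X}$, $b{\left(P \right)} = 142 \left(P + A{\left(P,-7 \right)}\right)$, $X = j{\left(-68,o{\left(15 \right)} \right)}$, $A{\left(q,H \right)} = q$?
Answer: $- \frac{i \sqrt{2164215}}{3885120} \approx - 0.00037866 i$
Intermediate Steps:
$X = - \frac{14}{15}$ ($X = 2 \left(- \frac{7}{15}\right) = - \frac{14}{15} \approx -0.93333$)
$b{\left(P \right)} = 284 P$ ($b{\left(P \right)} = 142 \left(P + P\right) = 142 \cdot 2 P = 284 P$)
$D = \frac{i \sqrt{2164215}}{45}$ ($D = \frac{\sqrt{-38474 - \frac{14}{15}}}{6} = \frac{\sqrt{- \frac{577124}{15}}}{6} = \frac{\frac{2}{15} i \sqrt{2164215}}{6} = \frac{i \sqrt{2164215}}{45} \approx 32.692 i$)
$\frac{D}{b{\left(-304 \right)}} = \frac{\frac{1}{45} i \sqrt{2164215}}{284 \left(-304\right)} = \frac{\frac{1}{45} i \sqrt{2164215}}{-86336} = \frac{i \sqrt{2164215}}{45} \left(- \frac{1}{86336}\right) = - \frac{i \sqrt{2164215}}{3885120}$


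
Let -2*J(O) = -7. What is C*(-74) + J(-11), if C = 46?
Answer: -6801/2 ≈ -3400.5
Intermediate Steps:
J(O) = 7/2 (J(O) = -1/2*(-7) = 7/2)
C*(-74) + J(-11) = 46*(-74) + 7/2 = -3404 + 7/2 = -6801/2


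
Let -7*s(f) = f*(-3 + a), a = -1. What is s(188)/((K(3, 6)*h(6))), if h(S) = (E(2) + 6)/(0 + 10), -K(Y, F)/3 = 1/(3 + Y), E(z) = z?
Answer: -1880/7 ≈ -268.57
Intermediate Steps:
K(Y, F) = -3/(3 + Y)
s(f) = 4*f/7 (s(f) = -f*(-3 - 1)/7 = -f*(-4)/7 = -(-4)*f/7 = 4*f/7)
h(S) = 4/5 (h(S) = (2 + 6)/(0 + 10) = 8/10 = 8*(1/10) = 4/5)
s(188)/((K(3, 6)*h(6))) = ((4/7)*188)/((-3/(3 + 3)*(4/5))) = 752/(7*((-3/6*(4/5)))) = 752/(7*((-3*1/6*(4/5)))) = 752/(7*((-1/2*4/5))) = 752/(7*(-2/5)) = (752/7)*(-5/2) = -1880/7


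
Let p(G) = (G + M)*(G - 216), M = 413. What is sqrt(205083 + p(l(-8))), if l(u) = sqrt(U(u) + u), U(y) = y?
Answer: sqrt(115859 + 788*I) ≈ 340.38 + 1.158*I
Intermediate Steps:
l(u) = sqrt(2)*sqrt(u) (l(u) = sqrt(u + u) = sqrt(2*u) = sqrt(2)*sqrt(u))
p(G) = (-216 + G)*(413 + G) (p(G) = (G + 413)*(G - 216) = (413 + G)*(-216 + G) = (-216 + G)*(413 + G))
sqrt(205083 + p(l(-8))) = sqrt(205083 + (-89208 + (sqrt(2)*sqrt(-8))**2 + 197*(sqrt(2)*sqrt(-8)))) = sqrt(205083 + (-89208 + (sqrt(2)*(2*I*sqrt(2)))**2 + 197*(sqrt(2)*(2*I*sqrt(2))))) = sqrt(205083 + (-89208 + (4*I)**2 + 197*(4*I))) = sqrt(205083 + (-89208 - 16 + 788*I)) = sqrt(205083 + (-89224 + 788*I)) = sqrt(115859 + 788*I)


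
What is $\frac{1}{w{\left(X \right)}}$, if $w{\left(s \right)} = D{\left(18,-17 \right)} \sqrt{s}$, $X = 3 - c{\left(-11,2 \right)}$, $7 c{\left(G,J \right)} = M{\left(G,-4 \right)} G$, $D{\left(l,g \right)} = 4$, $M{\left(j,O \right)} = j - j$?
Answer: $\frac{\sqrt{3}}{12} \approx 0.14434$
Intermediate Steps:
$M{\left(j,O \right)} = 0$
$c{\left(G,J \right)} = 0$ ($c{\left(G,J \right)} = \frac{0 G}{7} = \frac{1}{7} \cdot 0 = 0$)
$X = 3$ ($X = 3 - 0 = 3 + 0 = 3$)
$w{\left(s \right)} = 4 \sqrt{s}$
$\frac{1}{w{\left(X \right)}} = \frac{1}{4 \sqrt{3}} = \frac{\sqrt{3}}{12}$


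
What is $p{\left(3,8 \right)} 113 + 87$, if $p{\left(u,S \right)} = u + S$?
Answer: $1330$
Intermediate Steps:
$p{\left(u,S \right)} = S + u$
$p{\left(3,8 \right)} 113 + 87 = \left(8 + 3\right) 113 + 87 = 11 \cdot 113 + 87 = 1243 + 87 = 1330$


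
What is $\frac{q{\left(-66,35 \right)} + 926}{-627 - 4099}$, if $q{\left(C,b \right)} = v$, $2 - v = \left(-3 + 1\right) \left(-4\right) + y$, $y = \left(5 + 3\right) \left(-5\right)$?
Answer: $- \frac{480}{2363} \approx -0.20313$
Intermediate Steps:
$y = -40$ ($y = 8 \left(-5\right) = -40$)
$v = 34$ ($v = 2 - \left(\left(-3 + 1\right) \left(-4\right) - 40\right) = 2 - \left(\left(-2\right) \left(-4\right) - 40\right) = 2 - \left(8 - 40\right) = 2 - -32 = 2 + 32 = 34$)
$q{\left(C,b \right)} = 34$
$\frac{q{\left(-66,35 \right)} + 926}{-627 - 4099} = \frac{34 + 926}{-627 - 4099} = \frac{960}{-4726} = 960 \left(- \frac{1}{4726}\right) = - \frac{480}{2363}$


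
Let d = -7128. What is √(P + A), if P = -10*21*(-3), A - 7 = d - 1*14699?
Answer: I*√21190 ≈ 145.57*I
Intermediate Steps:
A = -21820 (A = 7 + (-7128 - 1*14699) = 7 + (-7128 - 14699) = 7 - 21827 = -21820)
P = 630 (P = -210*(-3) = 630)
√(P + A) = √(630 - 21820) = √(-21190) = I*√21190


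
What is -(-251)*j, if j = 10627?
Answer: 2667377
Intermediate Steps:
-(-251)*j = -(-251)*10627 = -251*(-10627) = 2667377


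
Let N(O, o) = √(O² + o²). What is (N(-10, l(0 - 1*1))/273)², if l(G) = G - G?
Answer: 100/74529 ≈ 0.0013418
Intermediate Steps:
l(G) = 0
(N(-10, l(0 - 1*1))/273)² = (√((-10)² + 0²)/273)² = (√(100 + 0)*(1/273))² = (√100*(1/273))² = (10*(1/273))² = (10/273)² = 100/74529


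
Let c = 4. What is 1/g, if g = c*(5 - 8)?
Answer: -1/12 ≈ -0.083333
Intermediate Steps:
g = -12 (g = 4*(5 - 8) = 4*(-3) = -12)
1/g = 1/(-12) = -1/12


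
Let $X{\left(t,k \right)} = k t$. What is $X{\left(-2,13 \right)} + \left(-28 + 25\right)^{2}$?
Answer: $-17$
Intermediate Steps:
$X{\left(-2,13 \right)} + \left(-28 + 25\right)^{2} = 13 \left(-2\right) + \left(-28 + 25\right)^{2} = -26 + \left(-3\right)^{2} = -26 + 9 = -17$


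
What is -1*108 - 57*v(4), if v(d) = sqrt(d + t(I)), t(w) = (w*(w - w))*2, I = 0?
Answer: -222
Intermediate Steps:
t(w) = 0 (t(w) = (w*0)*2 = 0*2 = 0)
v(d) = sqrt(d) (v(d) = sqrt(d + 0) = sqrt(d))
-1*108 - 57*v(4) = -1*108 - 57*sqrt(4) = -108 - 57*2 = -108 - 114 = -222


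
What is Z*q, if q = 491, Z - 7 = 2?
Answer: 4419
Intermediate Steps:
Z = 9 (Z = 7 + 2 = 9)
Z*q = 9*491 = 4419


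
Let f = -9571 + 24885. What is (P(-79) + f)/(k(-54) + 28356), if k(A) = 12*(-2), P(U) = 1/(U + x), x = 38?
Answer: 209291/387204 ≈ 0.54052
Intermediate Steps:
P(U) = 1/(38 + U) (P(U) = 1/(U + 38) = 1/(38 + U))
k(A) = -24
f = 15314
(P(-79) + f)/(k(-54) + 28356) = (1/(38 - 79) + 15314)/(-24 + 28356) = (1/(-41) + 15314)/28332 = (-1/41 + 15314)*(1/28332) = (627873/41)*(1/28332) = 209291/387204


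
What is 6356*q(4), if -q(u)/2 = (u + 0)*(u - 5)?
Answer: 50848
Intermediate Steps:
q(u) = -2*u*(-5 + u) (q(u) = -2*(u + 0)*(u - 5) = -2*u*(-5 + u))
6356*q(4) = 6356*(2*4*(5 - 1*4)) = 6356*(2*4*(5 - 4)) = 6356*(2*4*1) = 6356*8 = 50848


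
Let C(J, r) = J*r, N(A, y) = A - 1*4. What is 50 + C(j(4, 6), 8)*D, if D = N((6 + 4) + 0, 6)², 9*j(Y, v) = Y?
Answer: 178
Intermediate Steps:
j(Y, v) = Y/9
N(A, y) = -4 + A (N(A, y) = A - 4 = -4 + A)
D = 36 (D = (-4 + ((6 + 4) + 0))² = (-4 + (10 + 0))² = (-4 + 10)² = 6² = 36)
50 + C(j(4, 6), 8)*D = 50 + (((⅑)*4)*8)*36 = 50 + ((4/9)*8)*36 = 50 + (32/9)*36 = 50 + 128 = 178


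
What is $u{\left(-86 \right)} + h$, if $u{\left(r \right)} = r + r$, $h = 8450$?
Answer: $8278$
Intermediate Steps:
$u{\left(r \right)} = 2 r$
$u{\left(-86 \right)} + h = 2 \left(-86\right) + 8450 = -172 + 8450 = 8278$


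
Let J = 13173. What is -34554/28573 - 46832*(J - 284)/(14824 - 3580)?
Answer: -4311888895370/80318703 ≈ -53685.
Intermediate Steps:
-34554/28573 - 46832*(J - 284)/(14824 - 3580) = -34554/28573 - 46832*(13173 - 284)/(14824 - 3580) = -34554*1/28573 - 46832/(11244/12889) = -34554/28573 - 46832/(11244*(1/12889)) = -34554/28573 - 46832/11244/12889 = -34554/28573 - 46832*12889/11244 = -34554/28573 - 150904412/2811 = -4311888895370/80318703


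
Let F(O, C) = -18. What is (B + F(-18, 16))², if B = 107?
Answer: 7921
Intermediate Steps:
(B + F(-18, 16))² = (107 - 18)² = 89² = 7921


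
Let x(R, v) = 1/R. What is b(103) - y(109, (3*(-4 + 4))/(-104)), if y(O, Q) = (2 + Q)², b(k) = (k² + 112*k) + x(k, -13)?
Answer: 2280524/103 ≈ 22141.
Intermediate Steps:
b(k) = 1/k + k² + 112*k (b(k) = (k² + 112*k) + 1/k = 1/k + k² + 112*k)
b(103) - y(109, (3*(-4 + 4))/(-104)) = (1 + 103²*(112 + 103))/103 - (2 + (3*(-4 + 4))/(-104))² = (1 + 10609*215)/103 - (2 + (3*0)*(-1/104))² = (1 + 2280935)/103 - (2 + 0*(-1/104))² = (1/103)*2280936 - (2 + 0)² = 2280936/103 - 1*2² = 2280936/103 - 1*4 = 2280936/103 - 4 = 2280524/103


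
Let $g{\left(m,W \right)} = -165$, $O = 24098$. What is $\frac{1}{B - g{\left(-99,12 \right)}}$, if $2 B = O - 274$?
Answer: $\frac{1}{12077} \approx 8.2802 \cdot 10^{-5}$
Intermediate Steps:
$B = 11912$ ($B = \frac{24098 - 274}{2} = \frac{1}{2} \cdot 23824 = 11912$)
$\frac{1}{B - g{\left(-99,12 \right)}} = \frac{1}{11912 - -165} = \frac{1}{11912 + 165} = \frac{1}{12077}$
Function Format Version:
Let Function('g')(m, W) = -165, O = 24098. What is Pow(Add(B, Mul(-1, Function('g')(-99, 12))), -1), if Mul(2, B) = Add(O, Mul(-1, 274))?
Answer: Rational(1, 12077) ≈ 8.2802e-5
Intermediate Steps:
B = 11912 (B = Mul(Rational(1, 2), Add(24098, Mul(-1, 274))) = Mul(Rational(1, 2), Add(24098, -274)) = Mul(Rational(1, 2), 23824) = 11912)
Pow(Add(B, Mul(-1, Function('g')(-99, 12))), -1) = Pow(Add(11912, Mul(-1, -165)), -1) = Pow(Add(11912, 165), -1) = Pow(12077, -1) = Rational(1, 12077)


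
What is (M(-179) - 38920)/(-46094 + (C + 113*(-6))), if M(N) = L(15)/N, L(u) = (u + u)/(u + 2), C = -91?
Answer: 118433590/142604109 ≈ 0.83051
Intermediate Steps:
L(u) = 2*u/(2 + u) (L(u) = (2*u)/(2 + u) = 2*u/(2 + u))
M(N) = 30/(17*N) (M(N) = (2*15/(2 + 15))/N = (2*15/17)/N = (2*15*(1/17))/N = 30/(17*N))
(M(-179) - 38920)/(-46094 + (C + 113*(-6))) = ((30/17)/(-179) - 38920)/(-46094 + (-91 + 113*(-6))) = ((30/17)*(-1/179) - 38920)/(-46094 + (-91 - 678)) = (-30/3043 - 38920)/(-46094 - 769) = -118433590/3043/(-46863) = -118433590/3043*(-1/46863) = 118433590/142604109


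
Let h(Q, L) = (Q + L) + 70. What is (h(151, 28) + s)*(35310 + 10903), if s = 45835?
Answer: 2129679892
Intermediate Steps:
h(Q, L) = 70 + L + Q (h(Q, L) = (L + Q) + 70 = 70 + L + Q)
(h(151, 28) + s)*(35310 + 10903) = ((70 + 28 + 151) + 45835)*(35310 + 10903) = (249 + 45835)*46213 = 46084*46213 = 2129679892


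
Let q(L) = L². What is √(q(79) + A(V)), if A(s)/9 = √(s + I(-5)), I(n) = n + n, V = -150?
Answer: √(6241 + 36*I*√10) ≈ 79.003 + 0.7205*I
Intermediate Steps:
I(n) = 2*n
A(s) = 9*√(-10 + s) (A(s) = 9*√(s + 2*(-5)) = 9*√(s - 10) = 9*√(-10 + s))
√(q(79) + A(V)) = √(79² + 9*√(-10 - 150)) = √(6241 + 9*√(-160)) = √(6241 + 9*(4*I*√10)) = √(6241 + 36*I*√10)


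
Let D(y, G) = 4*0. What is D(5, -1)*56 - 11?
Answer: -11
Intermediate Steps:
D(y, G) = 0
D(5, -1)*56 - 11 = 0*56 - 11 = 0 - 11 = -11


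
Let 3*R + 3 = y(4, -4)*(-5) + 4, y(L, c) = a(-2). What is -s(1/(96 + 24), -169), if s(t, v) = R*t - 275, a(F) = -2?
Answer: 98989/360 ≈ 274.97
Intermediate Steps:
y(L, c) = -2
R = 11/3 (R = -1 + (-2*(-5) + 4)/3 = -1 + (10 + 4)/3 = -1 + (⅓)*14 = -1 + 14/3 = 11/3 ≈ 3.6667)
s(t, v) = -275 + 11*t/3 (s(t, v) = 11*t/3 - 275 = -275 + 11*t/3)
-s(1/(96 + 24), -169) = -(-275 + 11/(3*(96 + 24))) = -(-275 + (11/3)/120) = -(-275 + (11/3)*(1/120)) = -(-275 + 11/360) = -1*(-98989/360) = 98989/360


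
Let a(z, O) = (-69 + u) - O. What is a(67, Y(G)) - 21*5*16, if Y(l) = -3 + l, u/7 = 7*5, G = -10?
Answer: -1491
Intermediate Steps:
u = 245 (u = 7*(7*5) = 7*35 = 245)
a(z, O) = 176 - O (a(z, O) = (-69 + 245) - O = 176 - O)
a(67, Y(G)) - 21*5*16 = (176 - (-3 - 10)) - 21*5*16 = (176 - 1*(-13)) - 105*16 = (176 + 13) - 1*1680 = 189 - 1680 = -1491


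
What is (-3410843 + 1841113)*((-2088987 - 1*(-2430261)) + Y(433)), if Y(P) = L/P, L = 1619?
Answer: -231964120989530/433 ≈ -5.3571e+11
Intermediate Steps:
Y(P) = 1619/P
(-3410843 + 1841113)*((-2088987 - 1*(-2430261)) + Y(433)) = (-3410843 + 1841113)*((-2088987 - 1*(-2430261)) + 1619/433) = -1569730*((-2088987 + 2430261) + 1619*(1/433)) = -1569730*(341274 + 1619/433) = -1569730*147773261/433 = -231964120989530/433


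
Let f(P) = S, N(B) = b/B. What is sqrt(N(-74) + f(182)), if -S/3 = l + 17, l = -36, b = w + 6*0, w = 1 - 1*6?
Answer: sqrt(312502)/74 ≈ 7.5543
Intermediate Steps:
w = -5 (w = 1 - 6 = -5)
b = -5 (b = -5 + 6*0 = -5 + 0 = -5)
N(B) = -5/B
S = 57 (S = -3*(-36 + 17) = -3*(-19) = 57)
f(P) = 57
sqrt(N(-74) + f(182)) = sqrt(-5/(-74) + 57) = sqrt(-5*(-1/74) + 57) = sqrt(5/74 + 57) = sqrt(4223/74) = sqrt(312502)/74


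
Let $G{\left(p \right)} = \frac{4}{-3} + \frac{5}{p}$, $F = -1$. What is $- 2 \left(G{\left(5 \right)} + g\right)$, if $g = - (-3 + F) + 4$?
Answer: $- \frac{46}{3} \approx -15.333$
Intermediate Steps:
$G{\left(p \right)} = - \frac{4}{3} + \frac{5}{p}$ ($G{\left(p \right)} = 4 \left(- \frac{1}{3}\right) + \frac{5}{p} = - \frac{4}{3} + \frac{5}{p}$)
$g = 8$ ($g = - (-3 - 1) + 4 = \left(-1\right) \left(-4\right) + 4 = 4 + 4 = 8$)
$- 2 \left(G{\left(5 \right)} + g\right) = - 2 \left(\left(- \frac{4}{3} + \frac{5}{5}\right) + 8\right) = - 2 \left(\left(- \frac{4}{3} + 5 \cdot \frac{1}{5}\right) + 8\right) = - 2 \left(\left(- \frac{4}{3} + 1\right) + 8\right) = - 2 \left(- \frac{1}{3} + 8\right) = \left(-2\right) \frac{23}{3} = - \frac{46}{3}$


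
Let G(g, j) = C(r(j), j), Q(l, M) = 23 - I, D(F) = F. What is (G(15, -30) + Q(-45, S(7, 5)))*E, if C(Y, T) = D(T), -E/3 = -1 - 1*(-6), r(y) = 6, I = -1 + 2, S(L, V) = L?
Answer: 120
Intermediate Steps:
I = 1
Q(l, M) = 22 (Q(l, M) = 23 - 1*1 = 23 - 1 = 22)
E = -15 (E = -3*(-1 - 1*(-6)) = -3*(-1 + 6) = -3*5 = -15)
C(Y, T) = T
G(g, j) = j
(G(15, -30) + Q(-45, S(7, 5)))*E = (-30 + 22)*(-15) = -8*(-15) = 120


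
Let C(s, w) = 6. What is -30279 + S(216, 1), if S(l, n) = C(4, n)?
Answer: -30273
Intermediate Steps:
S(l, n) = 6
-30279 + S(216, 1) = -30279 + 6 = -30273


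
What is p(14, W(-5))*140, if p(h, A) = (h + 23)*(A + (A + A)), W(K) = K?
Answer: -77700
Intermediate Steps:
p(h, A) = 3*A*(23 + h) (p(h, A) = (23 + h)*(A + 2*A) = (23 + h)*(3*A) = 3*A*(23 + h))
p(14, W(-5))*140 = (3*(-5)*(23 + 14))*140 = (3*(-5)*37)*140 = -555*140 = -77700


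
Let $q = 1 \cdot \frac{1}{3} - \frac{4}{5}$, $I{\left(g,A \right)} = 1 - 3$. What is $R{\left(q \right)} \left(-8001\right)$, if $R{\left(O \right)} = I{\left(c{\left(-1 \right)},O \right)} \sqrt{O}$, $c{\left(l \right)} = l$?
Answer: $\frac{5334 i \sqrt{105}}{5} \approx 10931.0 i$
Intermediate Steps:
$I{\left(g,A \right)} = -2$
$q = - \frac{7}{15}$ ($q = 1 \cdot \frac{1}{3} - \frac{4}{5} = \frac{1}{3} - \frac{4}{5} = - \frac{7}{15} \approx -0.46667$)
$R{\left(O \right)} = - 2 \sqrt{O}$
$R{\left(q \right)} \left(-8001\right) = - 2 \sqrt{- \frac{7}{15}} \left(-8001\right) = - 2 \frac{i \sqrt{105}}{15} \left(-8001\right) = - \frac{2 i \sqrt{105}}{15} \left(-8001\right) = \frac{5334 i \sqrt{105}}{5}$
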